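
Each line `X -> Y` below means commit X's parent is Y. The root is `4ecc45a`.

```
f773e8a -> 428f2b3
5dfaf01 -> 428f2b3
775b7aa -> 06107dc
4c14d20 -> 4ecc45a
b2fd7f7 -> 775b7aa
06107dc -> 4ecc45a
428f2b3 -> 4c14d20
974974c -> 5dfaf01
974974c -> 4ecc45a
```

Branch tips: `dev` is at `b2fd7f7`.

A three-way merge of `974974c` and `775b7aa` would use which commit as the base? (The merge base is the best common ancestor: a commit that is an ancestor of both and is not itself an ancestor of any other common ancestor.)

4ecc45a

Ancestors of 974974c: {428f2b3, 4c14d20, 4ecc45a, 5dfaf01, 974974c}.
Ancestors of 775b7aa: {06107dc, 4ecc45a, 775b7aa}.
Common ancestors: {4ecc45a}.
The only common ancestor is 4ecc45a, so it is the merge base.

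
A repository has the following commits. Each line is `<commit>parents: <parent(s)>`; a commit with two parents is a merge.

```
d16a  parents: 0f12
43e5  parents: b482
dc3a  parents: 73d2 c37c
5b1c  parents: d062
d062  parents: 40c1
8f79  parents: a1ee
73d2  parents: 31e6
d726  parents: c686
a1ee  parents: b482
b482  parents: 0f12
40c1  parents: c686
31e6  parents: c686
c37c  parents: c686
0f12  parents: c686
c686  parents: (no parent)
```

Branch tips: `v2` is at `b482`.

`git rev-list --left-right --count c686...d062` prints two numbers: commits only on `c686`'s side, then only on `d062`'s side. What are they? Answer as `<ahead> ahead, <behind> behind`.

0 ahead, 2 behind

Reachable from c686: {c686}.
Reachable from d062: {40c1, c686, d062}.
Only in c686's history (ahead): {} — 0.
Only in d062's history (behind): {40c1, d062} — 2.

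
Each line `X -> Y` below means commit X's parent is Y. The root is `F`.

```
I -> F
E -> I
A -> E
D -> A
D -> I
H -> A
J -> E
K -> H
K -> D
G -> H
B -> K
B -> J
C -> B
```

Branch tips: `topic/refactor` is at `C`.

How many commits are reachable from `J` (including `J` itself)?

4

Walking parent pointers from J: reachable set = {E, F, I, J}.
That is 4 commits.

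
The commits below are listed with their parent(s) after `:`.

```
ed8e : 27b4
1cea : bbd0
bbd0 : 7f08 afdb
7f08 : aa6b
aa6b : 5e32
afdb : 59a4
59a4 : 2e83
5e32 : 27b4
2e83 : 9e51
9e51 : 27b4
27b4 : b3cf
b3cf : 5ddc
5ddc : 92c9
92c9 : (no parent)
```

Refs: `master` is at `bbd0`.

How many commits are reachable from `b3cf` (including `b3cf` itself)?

3

Walking parent pointers from b3cf: reachable set = {5ddc, 92c9, b3cf}.
That is 3 commits.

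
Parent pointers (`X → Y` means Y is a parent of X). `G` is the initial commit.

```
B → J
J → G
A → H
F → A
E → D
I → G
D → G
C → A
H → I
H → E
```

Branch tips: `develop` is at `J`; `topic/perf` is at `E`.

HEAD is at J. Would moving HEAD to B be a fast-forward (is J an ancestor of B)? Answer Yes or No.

A fast-forward from J to B is possible iff J is an ancestor of B.
Ancestors of B: {B, G, J}.
J is among them, so fast-forward is possible.

Yes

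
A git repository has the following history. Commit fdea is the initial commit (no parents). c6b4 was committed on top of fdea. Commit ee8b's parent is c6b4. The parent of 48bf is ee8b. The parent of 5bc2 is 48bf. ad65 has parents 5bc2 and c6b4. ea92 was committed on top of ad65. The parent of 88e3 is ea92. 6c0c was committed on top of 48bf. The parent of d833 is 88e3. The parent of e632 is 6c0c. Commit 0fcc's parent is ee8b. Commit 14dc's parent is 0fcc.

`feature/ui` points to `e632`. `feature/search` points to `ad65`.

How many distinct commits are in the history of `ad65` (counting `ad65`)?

6

Walking parent pointers from ad65: reachable set = {48bf, 5bc2, ad65, c6b4, ee8b, fdea}.
That is 6 commits.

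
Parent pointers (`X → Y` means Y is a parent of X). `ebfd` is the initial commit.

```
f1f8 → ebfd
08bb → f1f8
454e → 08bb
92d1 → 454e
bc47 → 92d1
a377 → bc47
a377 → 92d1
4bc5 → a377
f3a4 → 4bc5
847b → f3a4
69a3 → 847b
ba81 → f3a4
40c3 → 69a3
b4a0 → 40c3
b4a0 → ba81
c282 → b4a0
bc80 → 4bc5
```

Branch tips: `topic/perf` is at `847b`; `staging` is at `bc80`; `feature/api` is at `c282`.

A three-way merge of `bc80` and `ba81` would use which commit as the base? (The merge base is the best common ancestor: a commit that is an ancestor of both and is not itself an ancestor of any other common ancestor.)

Ancestors of bc80: {08bb, 454e, 4bc5, 92d1, a377, bc47, bc80, ebfd, f1f8}.
Ancestors of ba81: {08bb, 454e, 4bc5, 92d1, a377, ba81, bc47, ebfd, f1f8, f3a4}.
Common ancestors: {08bb, 454e, 4bc5, 92d1, a377, bc47, ebfd, f1f8}.
Among these, 4bc5 is not an ancestor of any other common ancestor — it is the merge base.

4bc5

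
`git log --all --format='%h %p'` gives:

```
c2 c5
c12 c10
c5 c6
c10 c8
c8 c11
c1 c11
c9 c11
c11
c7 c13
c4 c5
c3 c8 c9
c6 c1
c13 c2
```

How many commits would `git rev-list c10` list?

3

Walking parent pointers from c10: reachable set = {c10, c11, c8}.
That is 3 commits.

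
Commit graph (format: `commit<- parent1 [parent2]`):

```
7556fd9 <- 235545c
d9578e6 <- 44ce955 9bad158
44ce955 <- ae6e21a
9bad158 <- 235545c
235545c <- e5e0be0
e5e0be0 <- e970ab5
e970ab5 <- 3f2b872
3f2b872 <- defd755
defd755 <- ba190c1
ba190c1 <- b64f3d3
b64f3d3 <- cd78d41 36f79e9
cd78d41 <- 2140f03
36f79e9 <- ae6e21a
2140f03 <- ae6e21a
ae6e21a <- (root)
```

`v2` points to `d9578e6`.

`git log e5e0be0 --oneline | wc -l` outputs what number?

10

Walking parent pointers from e5e0be0: reachable set = {2140f03, 36f79e9, 3f2b872, ae6e21a, b64f3d3, ba190c1, cd78d41, defd755, e5e0be0, e970ab5}.
That is 10 commits.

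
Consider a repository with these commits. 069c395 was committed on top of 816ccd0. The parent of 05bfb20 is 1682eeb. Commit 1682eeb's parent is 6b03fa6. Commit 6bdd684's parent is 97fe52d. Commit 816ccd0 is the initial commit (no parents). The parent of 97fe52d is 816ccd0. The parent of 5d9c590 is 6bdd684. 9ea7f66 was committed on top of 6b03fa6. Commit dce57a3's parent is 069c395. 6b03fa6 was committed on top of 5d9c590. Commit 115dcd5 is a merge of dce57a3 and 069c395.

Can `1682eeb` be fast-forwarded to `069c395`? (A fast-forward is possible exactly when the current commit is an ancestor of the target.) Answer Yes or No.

A fast-forward from 1682eeb to 069c395 is possible iff 1682eeb is an ancestor of 069c395.
Ancestors of 069c395: {069c395, 816ccd0}.
1682eeb is not among them, so fast-forward is not possible.

No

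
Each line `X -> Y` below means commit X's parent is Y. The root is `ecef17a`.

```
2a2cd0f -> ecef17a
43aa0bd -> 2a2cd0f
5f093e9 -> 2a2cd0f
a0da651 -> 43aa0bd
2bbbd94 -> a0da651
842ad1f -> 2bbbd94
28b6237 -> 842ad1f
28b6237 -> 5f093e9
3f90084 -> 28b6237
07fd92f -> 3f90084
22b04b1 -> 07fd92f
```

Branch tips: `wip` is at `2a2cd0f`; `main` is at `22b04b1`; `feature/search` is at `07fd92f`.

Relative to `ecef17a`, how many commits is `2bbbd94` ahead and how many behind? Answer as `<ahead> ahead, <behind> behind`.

Reachable from 2bbbd94: {2a2cd0f, 2bbbd94, 43aa0bd, a0da651, ecef17a}.
Reachable from ecef17a: {ecef17a}.
Only in 2bbbd94's history (ahead): {2a2cd0f, 2bbbd94, 43aa0bd, a0da651} — 4.
Only in ecef17a's history (behind): {} — 0.

4 ahead, 0 behind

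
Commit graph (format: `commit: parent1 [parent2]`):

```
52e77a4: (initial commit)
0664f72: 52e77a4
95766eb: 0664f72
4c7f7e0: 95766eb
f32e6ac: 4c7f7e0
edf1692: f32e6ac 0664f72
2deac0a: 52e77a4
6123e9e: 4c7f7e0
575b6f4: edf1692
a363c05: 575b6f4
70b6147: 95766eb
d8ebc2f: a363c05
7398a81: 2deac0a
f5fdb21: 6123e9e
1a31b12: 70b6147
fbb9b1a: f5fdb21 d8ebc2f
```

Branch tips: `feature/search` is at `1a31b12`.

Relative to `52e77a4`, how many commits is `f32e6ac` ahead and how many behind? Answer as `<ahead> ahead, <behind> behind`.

Reachable from f32e6ac: {0664f72, 4c7f7e0, 52e77a4, 95766eb, f32e6ac}.
Reachable from 52e77a4: {52e77a4}.
Only in f32e6ac's history (ahead): {0664f72, 4c7f7e0, 95766eb, f32e6ac} — 4.
Only in 52e77a4's history (behind): {} — 0.

4 ahead, 0 behind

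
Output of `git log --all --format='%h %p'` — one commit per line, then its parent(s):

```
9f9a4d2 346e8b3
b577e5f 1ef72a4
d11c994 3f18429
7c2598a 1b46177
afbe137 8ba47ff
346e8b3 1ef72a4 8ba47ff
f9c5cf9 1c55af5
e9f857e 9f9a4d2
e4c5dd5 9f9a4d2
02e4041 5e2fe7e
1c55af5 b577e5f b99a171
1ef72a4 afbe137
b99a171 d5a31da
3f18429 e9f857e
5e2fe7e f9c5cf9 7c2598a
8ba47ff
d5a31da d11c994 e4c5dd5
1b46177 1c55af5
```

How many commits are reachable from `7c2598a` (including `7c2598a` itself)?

Walking parent pointers from 7c2598a: reachable set = {1b46177, 1c55af5, 1ef72a4, 346e8b3, 3f18429, 7c2598a, 8ba47ff, 9f9a4d2, afbe137, b577e5f, b99a171, d11c994, d5a31da, e4c5dd5, e9f857e}.
That is 15 commits.

15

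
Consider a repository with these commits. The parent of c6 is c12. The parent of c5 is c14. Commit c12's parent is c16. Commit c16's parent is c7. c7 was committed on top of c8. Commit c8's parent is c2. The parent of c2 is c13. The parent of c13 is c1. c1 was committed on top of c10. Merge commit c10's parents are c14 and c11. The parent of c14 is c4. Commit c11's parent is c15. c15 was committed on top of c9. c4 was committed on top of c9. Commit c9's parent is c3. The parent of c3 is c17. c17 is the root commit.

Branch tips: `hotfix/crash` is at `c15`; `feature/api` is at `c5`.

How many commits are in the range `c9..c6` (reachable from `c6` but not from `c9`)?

13

Reachable from c6: {c1, c10, c11, c12, c13, c14, c15, c16, c17, c2, c3, c4, c6, c7, c8, c9}.
Reachable from c9: {c17, c3, c9}.
In c6's history but not c9's: {c1, c10, c11, c12, c13, c14, c15, c16, c2, c4, c6, c7, c8} — 13 commits.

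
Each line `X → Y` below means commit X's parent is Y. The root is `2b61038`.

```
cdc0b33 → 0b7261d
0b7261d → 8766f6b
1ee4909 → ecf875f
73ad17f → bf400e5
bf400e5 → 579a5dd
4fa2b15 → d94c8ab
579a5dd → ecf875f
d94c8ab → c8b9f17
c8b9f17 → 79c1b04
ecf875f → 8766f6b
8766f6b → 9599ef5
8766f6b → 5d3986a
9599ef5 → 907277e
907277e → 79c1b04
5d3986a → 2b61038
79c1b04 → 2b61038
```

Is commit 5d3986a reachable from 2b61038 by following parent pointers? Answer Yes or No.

Ancestors of 2b61038: {2b61038}.
5d3986a is not in that set, so it is not an ancestor of 2b61038.

No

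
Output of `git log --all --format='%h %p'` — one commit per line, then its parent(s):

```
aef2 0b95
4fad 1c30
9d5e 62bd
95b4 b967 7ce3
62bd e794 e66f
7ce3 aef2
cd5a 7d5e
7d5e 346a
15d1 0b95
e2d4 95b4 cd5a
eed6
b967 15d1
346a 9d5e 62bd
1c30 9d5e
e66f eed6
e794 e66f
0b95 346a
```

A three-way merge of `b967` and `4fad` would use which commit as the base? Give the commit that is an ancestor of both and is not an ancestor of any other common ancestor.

Ancestors of b967: {0b95, 15d1, 346a, 62bd, 9d5e, b967, e66f, e794, eed6}.
Ancestors of 4fad: {1c30, 4fad, 62bd, 9d5e, e66f, e794, eed6}.
Common ancestors: {62bd, 9d5e, e66f, e794, eed6}.
Among these, 9d5e is not an ancestor of any other common ancestor — it is the merge base.

9d5e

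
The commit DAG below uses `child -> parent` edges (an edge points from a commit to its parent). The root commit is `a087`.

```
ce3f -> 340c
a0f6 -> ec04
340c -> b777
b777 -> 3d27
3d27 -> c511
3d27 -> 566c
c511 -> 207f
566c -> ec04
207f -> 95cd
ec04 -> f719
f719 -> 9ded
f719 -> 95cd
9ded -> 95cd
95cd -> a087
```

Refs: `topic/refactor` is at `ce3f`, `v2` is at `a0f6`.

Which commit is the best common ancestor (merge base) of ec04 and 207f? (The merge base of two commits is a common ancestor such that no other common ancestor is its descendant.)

95cd

Ancestors of ec04: {95cd, 9ded, a087, ec04, f719}.
Ancestors of 207f: {207f, 95cd, a087}.
Common ancestors: {95cd, a087}.
Among these, 95cd is not an ancestor of any other common ancestor — it is the merge base.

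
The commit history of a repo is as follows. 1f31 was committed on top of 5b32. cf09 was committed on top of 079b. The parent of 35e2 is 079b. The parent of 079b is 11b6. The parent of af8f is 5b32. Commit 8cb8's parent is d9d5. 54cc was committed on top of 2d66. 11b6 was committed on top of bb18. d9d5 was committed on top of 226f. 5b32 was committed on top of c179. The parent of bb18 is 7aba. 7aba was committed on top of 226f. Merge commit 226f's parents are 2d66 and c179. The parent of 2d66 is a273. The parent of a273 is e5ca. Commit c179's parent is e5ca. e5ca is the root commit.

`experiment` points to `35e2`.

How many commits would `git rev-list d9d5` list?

6

Walking parent pointers from d9d5: reachable set = {226f, 2d66, a273, c179, d9d5, e5ca}.
That is 6 commits.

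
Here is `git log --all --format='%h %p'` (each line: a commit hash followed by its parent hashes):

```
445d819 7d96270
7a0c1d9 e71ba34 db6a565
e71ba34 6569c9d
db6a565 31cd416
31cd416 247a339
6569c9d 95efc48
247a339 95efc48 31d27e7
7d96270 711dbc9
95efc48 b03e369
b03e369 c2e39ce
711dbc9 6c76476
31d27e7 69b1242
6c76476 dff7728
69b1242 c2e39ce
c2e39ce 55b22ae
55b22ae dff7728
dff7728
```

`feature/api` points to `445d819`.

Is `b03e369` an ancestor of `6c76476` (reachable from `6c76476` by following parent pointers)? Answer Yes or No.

Ancestors of 6c76476: {6c76476, dff7728}.
b03e369 is not in that set, so it is not an ancestor of 6c76476.

No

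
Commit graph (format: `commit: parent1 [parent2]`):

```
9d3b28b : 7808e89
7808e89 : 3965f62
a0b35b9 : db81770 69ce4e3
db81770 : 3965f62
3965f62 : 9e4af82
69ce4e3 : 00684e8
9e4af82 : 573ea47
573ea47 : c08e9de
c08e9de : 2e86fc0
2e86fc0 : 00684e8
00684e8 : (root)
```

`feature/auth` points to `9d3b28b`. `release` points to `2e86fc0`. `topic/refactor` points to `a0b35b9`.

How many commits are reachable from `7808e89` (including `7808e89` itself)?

7

Walking parent pointers from 7808e89: reachable set = {00684e8, 2e86fc0, 3965f62, 573ea47, 7808e89, 9e4af82, c08e9de}.
That is 7 commits.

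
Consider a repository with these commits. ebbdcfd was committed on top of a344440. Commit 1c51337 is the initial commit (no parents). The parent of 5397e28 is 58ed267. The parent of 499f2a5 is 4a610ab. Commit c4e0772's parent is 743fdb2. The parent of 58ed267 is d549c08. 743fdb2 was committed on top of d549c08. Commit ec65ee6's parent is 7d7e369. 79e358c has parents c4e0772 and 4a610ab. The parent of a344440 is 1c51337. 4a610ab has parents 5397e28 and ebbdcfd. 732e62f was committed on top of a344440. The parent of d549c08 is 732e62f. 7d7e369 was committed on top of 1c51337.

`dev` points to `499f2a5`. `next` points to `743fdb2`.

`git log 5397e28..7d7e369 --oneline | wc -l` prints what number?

1

Reachable from 7d7e369: {1c51337, 7d7e369}.
Reachable from 5397e28: {1c51337, 5397e28, 58ed267, 732e62f, a344440, d549c08}.
In 7d7e369's history but not 5397e28's: {7d7e369} — 1 commit.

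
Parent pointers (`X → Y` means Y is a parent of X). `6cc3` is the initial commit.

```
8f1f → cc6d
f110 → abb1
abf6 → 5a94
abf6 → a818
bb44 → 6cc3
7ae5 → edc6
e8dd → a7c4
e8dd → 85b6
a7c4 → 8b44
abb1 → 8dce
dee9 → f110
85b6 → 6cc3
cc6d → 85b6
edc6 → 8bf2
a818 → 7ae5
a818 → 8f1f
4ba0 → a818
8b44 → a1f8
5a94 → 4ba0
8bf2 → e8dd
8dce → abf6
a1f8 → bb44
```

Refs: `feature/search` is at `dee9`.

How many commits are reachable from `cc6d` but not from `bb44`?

2

Reachable from cc6d: {6cc3, 85b6, cc6d}.
Reachable from bb44: {6cc3, bb44}.
In cc6d's history but not bb44's: {85b6, cc6d} — 2 commits.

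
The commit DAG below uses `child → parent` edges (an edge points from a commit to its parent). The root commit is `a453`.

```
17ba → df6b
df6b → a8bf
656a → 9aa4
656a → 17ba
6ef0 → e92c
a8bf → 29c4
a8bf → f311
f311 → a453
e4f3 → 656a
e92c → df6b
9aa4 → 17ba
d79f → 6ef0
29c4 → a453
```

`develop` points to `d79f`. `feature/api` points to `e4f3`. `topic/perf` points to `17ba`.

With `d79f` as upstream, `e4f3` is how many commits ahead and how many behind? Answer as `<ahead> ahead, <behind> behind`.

Reachable from e4f3: {17ba, 29c4, 656a, 9aa4, a453, a8bf, df6b, e4f3, f311}.
Reachable from d79f: {29c4, 6ef0, a453, a8bf, d79f, df6b, e92c, f311}.
Only in e4f3's history (ahead): {17ba, 656a, 9aa4, e4f3} — 4.
Only in d79f's history (behind): {6ef0, d79f, e92c} — 3.

4 ahead, 3 behind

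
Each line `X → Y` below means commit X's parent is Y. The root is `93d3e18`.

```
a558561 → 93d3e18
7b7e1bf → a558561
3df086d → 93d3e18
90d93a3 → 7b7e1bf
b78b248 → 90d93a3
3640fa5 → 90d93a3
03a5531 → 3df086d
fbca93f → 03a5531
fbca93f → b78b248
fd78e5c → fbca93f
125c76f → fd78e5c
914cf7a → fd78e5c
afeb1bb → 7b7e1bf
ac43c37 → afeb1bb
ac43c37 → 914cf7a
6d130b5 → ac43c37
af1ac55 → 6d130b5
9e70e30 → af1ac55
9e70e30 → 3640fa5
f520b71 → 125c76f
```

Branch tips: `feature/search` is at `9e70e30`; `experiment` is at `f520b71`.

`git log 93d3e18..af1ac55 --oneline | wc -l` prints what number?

13

Reachable from af1ac55: {03a5531, 3df086d, 6d130b5, 7b7e1bf, 90d93a3, 914cf7a, 93d3e18, a558561, ac43c37, af1ac55, afeb1bb, b78b248, fbca93f, fd78e5c}.
Reachable from 93d3e18: {93d3e18}.
In af1ac55's history but not 93d3e18's: {03a5531, 3df086d, 6d130b5, 7b7e1bf, 90d93a3, 914cf7a, a558561, ac43c37, af1ac55, afeb1bb, b78b248, fbca93f, fd78e5c} — 13 commits.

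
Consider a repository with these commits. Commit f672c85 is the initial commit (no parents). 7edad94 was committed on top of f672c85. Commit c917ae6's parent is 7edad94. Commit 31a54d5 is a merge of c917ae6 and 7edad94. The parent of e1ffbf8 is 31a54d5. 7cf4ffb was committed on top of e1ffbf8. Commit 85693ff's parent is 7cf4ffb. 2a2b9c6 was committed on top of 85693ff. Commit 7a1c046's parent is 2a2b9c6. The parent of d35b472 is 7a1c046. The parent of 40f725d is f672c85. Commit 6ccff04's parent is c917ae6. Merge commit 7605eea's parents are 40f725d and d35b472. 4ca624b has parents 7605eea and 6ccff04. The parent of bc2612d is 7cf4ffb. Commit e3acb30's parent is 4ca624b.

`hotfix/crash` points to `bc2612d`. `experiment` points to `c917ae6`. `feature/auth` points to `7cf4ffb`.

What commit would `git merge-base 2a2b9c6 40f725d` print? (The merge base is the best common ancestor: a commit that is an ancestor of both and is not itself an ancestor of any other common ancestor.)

Ancestors of 2a2b9c6: {2a2b9c6, 31a54d5, 7cf4ffb, 7edad94, 85693ff, c917ae6, e1ffbf8, f672c85}.
Ancestors of 40f725d: {40f725d, f672c85}.
Common ancestors: {f672c85}.
The only common ancestor is f672c85, so it is the merge base.

f672c85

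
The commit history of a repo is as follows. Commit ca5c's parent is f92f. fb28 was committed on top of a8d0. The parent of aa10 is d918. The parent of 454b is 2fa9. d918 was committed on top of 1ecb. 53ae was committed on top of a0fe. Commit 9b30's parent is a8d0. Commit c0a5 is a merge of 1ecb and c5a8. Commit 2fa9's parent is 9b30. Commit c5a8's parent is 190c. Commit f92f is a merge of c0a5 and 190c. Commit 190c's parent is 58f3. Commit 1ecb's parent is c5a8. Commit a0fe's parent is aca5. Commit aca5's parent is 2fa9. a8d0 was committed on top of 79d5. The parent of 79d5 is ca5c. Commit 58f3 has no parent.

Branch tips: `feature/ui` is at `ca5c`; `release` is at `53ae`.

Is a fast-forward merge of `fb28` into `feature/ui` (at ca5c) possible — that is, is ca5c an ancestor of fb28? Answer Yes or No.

A fast-forward from ca5c to fb28 is possible iff ca5c is an ancestor of fb28.
Ancestors of fb28: {190c, 1ecb, 58f3, 79d5, a8d0, c0a5, c5a8, ca5c, f92f, fb28}.
ca5c is among them, so fast-forward is possible.

Yes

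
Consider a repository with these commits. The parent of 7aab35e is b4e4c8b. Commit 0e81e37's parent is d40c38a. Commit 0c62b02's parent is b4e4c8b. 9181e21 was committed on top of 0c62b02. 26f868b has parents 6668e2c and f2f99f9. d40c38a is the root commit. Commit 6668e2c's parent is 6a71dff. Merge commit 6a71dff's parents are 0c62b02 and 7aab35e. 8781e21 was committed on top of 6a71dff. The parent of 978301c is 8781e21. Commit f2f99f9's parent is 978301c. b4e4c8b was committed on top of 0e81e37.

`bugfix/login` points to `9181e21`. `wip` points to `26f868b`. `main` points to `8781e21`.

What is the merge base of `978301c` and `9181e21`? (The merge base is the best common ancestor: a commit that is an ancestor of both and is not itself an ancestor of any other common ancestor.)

Ancestors of 978301c: {0c62b02, 0e81e37, 6a71dff, 7aab35e, 8781e21, 978301c, b4e4c8b, d40c38a}.
Ancestors of 9181e21: {0c62b02, 0e81e37, 9181e21, b4e4c8b, d40c38a}.
Common ancestors: {0c62b02, 0e81e37, b4e4c8b, d40c38a}.
Among these, 0c62b02 is not an ancestor of any other common ancestor — it is the merge base.

0c62b02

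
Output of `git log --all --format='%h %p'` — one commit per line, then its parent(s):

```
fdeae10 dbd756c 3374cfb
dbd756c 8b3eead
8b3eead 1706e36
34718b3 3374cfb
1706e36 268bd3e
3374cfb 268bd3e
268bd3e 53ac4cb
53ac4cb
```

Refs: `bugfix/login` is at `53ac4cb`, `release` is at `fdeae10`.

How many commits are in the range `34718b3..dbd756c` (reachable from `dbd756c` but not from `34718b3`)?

3

Reachable from dbd756c: {1706e36, 268bd3e, 53ac4cb, 8b3eead, dbd756c}.
Reachable from 34718b3: {268bd3e, 3374cfb, 34718b3, 53ac4cb}.
In dbd756c's history but not 34718b3's: {1706e36, 8b3eead, dbd756c} — 3 commits.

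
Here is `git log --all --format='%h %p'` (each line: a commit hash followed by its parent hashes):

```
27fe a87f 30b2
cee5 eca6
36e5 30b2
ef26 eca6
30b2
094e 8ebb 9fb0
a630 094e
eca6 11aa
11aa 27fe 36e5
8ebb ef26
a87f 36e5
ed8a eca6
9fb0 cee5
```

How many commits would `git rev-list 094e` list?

11

Walking parent pointers from 094e: reachable set = {094e, 11aa, 27fe, 30b2, 36e5, 8ebb, 9fb0, a87f, cee5, eca6, ef26}.
That is 11 commits.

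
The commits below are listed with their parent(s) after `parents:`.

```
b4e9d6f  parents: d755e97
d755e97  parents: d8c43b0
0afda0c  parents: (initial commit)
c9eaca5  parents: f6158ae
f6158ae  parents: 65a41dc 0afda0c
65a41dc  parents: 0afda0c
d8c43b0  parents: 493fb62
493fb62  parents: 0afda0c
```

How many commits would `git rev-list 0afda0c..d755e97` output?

Reachable from d755e97: {0afda0c, 493fb62, d755e97, d8c43b0}.
Reachable from 0afda0c: {0afda0c}.
In d755e97's history but not 0afda0c's: {493fb62, d755e97, d8c43b0} — 3 commits.

3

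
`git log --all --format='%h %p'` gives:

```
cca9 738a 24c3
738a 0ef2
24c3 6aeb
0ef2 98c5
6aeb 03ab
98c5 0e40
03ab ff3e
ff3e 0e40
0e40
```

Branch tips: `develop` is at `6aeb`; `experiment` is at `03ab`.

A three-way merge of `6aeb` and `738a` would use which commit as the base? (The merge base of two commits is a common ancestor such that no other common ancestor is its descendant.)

0e40

Ancestors of 6aeb: {03ab, 0e40, 6aeb, ff3e}.
Ancestors of 738a: {0e40, 0ef2, 738a, 98c5}.
Common ancestors: {0e40}.
The only common ancestor is 0e40, so it is the merge base.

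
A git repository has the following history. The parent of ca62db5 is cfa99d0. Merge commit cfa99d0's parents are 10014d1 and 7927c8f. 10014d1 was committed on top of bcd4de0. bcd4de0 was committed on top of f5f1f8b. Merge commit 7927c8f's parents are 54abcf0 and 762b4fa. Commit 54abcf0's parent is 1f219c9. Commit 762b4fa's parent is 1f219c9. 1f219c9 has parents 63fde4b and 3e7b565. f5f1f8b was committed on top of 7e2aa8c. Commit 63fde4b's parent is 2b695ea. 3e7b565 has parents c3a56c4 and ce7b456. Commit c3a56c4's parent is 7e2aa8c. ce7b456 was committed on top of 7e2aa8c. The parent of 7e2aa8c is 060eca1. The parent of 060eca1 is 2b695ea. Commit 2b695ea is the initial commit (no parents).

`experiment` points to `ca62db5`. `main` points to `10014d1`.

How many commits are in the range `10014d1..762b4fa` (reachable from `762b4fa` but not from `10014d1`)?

Reachable from 762b4fa: {060eca1, 1f219c9, 2b695ea, 3e7b565, 63fde4b, 762b4fa, 7e2aa8c, c3a56c4, ce7b456}.
Reachable from 10014d1: {060eca1, 10014d1, 2b695ea, 7e2aa8c, bcd4de0, f5f1f8b}.
In 762b4fa's history but not 10014d1's: {1f219c9, 3e7b565, 63fde4b, 762b4fa, c3a56c4, ce7b456} — 6 commits.

6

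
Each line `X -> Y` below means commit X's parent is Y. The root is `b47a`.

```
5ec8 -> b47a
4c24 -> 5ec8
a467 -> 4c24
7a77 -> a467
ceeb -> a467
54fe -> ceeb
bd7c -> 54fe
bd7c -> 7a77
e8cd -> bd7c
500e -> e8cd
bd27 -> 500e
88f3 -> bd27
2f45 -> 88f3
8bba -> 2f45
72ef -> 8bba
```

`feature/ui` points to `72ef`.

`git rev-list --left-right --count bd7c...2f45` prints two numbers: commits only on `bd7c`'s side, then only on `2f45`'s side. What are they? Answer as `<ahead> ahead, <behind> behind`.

0 ahead, 5 behind

Reachable from bd7c: {4c24, 54fe, 5ec8, 7a77, a467, b47a, bd7c, ceeb}.
Reachable from 2f45: {2f45, 4c24, 500e, 54fe, 5ec8, 7a77, 88f3, a467, b47a, bd27, bd7c, ceeb, e8cd}.
Only in bd7c's history (ahead): {} — 0.
Only in 2f45's history (behind): {2f45, 500e, 88f3, bd27, e8cd} — 5.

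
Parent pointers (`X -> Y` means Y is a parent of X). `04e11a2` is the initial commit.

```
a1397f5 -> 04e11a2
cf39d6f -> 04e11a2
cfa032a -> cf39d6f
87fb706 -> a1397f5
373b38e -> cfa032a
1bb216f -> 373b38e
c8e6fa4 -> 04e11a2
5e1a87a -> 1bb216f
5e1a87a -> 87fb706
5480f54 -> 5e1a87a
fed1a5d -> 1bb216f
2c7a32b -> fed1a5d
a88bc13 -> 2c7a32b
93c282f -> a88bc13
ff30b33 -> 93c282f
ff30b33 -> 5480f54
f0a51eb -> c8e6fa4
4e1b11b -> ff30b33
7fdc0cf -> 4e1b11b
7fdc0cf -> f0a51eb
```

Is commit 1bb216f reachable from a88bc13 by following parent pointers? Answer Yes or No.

Ancestors of a88bc13 (commits reachable by following parents): {04e11a2, 1bb216f, 2c7a32b, 373b38e, a88bc13, cf39d6f, cfa032a, fed1a5d}.
1bb216f is in that set, so it is an ancestor of a88bc13.

Yes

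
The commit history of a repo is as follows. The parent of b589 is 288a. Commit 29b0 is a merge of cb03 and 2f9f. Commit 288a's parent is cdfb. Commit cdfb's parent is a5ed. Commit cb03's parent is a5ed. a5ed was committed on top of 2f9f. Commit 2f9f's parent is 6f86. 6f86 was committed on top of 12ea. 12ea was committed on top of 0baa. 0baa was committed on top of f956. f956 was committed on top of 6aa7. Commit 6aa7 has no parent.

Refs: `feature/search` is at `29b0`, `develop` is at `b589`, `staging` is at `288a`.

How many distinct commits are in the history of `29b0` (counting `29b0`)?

Walking parent pointers from 29b0: reachable set = {0baa, 12ea, 29b0, 2f9f, 6aa7, 6f86, a5ed, cb03, f956}.
That is 9 commits.

9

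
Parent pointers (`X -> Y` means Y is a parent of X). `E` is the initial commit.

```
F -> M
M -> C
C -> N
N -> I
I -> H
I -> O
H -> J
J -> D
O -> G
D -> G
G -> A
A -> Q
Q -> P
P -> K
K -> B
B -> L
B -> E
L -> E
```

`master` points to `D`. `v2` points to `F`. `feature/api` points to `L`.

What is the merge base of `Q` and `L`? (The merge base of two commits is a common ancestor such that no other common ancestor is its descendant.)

Ancestors of Q: {B, E, K, L, P, Q}.
Ancestors of L: {E, L}.
Common ancestors: {E, L}.
Among these, L is not an ancestor of any other common ancestor — it is the merge base.

L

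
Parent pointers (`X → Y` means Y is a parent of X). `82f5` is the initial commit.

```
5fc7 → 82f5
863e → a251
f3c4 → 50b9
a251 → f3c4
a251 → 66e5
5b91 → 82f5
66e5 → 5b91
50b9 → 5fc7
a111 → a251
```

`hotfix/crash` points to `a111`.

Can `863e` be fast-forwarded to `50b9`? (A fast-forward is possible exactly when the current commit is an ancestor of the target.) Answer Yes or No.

No

A fast-forward from 863e to 50b9 is possible iff 863e is an ancestor of 50b9.
Ancestors of 50b9: {50b9, 5fc7, 82f5}.
863e is not among them, so fast-forward is not possible.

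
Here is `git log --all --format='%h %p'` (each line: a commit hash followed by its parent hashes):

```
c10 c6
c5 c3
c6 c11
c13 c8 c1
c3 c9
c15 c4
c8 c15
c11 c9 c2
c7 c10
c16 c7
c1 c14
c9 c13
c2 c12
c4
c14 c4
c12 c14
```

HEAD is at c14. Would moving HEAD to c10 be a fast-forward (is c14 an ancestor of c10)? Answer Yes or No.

A fast-forward from c14 to c10 is possible iff c14 is an ancestor of c10.
Ancestors of c10: {c1, c10, c11, c12, c13, c14, c15, c2, c4, c6, c8, c9}.
c14 is among them, so fast-forward is possible.

Yes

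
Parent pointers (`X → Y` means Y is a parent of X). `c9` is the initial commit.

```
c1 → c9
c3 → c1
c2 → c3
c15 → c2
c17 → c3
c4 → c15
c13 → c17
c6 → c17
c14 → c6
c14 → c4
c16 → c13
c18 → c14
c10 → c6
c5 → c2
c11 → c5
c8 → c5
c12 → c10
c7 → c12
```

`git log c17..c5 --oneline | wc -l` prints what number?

2

Reachable from c5: {c1, c2, c3, c5, c9}.
Reachable from c17: {c1, c17, c3, c9}.
In c5's history but not c17's: {c2, c5} — 2 commits.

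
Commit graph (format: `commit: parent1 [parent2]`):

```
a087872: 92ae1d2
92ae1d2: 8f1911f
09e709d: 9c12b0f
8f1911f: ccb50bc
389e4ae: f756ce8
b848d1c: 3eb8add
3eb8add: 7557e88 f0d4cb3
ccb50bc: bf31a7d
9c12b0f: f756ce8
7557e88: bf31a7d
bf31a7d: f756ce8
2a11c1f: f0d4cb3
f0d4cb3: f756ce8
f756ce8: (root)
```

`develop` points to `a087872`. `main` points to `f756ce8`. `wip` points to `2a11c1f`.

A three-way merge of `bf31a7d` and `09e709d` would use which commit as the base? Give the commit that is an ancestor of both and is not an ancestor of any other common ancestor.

Ancestors of bf31a7d: {bf31a7d, f756ce8}.
Ancestors of 09e709d: {09e709d, 9c12b0f, f756ce8}.
Common ancestors: {f756ce8}.
The only common ancestor is f756ce8, so it is the merge base.

f756ce8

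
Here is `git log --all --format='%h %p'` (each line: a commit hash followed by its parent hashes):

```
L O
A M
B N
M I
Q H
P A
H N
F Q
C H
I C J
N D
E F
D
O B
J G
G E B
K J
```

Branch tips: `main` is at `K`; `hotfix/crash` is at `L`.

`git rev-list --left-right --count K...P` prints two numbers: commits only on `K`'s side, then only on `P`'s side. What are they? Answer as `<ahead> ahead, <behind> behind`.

Reachable from K: {B, D, E, F, G, H, J, K, N, Q}.
Reachable from P: {A, B, C, D, E, F, G, H, I, J, M, N, P, Q}.
Only in K's history (ahead): {K} — 1.
Only in P's history (behind): {A, C, I, M, P} — 5.

1 ahead, 5 behind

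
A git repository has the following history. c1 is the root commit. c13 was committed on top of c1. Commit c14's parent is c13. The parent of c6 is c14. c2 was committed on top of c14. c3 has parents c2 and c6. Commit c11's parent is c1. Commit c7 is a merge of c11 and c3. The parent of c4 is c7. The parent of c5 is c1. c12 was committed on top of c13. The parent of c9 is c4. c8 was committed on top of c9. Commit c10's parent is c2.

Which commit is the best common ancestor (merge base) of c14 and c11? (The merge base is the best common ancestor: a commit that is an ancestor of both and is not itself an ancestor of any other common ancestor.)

Ancestors of c14: {c1, c13, c14}.
Ancestors of c11: {c1, c11}.
Common ancestors: {c1}.
The only common ancestor is c1, so it is the merge base.

c1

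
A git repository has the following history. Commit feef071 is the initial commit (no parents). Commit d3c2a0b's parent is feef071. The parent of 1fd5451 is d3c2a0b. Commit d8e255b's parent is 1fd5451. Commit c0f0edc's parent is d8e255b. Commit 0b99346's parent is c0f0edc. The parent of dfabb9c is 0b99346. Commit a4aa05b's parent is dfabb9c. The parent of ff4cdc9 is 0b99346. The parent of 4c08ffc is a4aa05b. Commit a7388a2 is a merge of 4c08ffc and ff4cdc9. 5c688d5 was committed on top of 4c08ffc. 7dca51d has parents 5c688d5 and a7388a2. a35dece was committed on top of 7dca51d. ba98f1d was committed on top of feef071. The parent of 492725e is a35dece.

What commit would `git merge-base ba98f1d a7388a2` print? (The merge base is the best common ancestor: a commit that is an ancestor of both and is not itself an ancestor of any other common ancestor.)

feef071

Ancestors of ba98f1d: {ba98f1d, feef071}.
Ancestors of a7388a2: {0b99346, 1fd5451, 4c08ffc, a4aa05b, a7388a2, c0f0edc, d3c2a0b, d8e255b, dfabb9c, feef071, ff4cdc9}.
Common ancestors: {feef071}.
The only common ancestor is feef071, so it is the merge base.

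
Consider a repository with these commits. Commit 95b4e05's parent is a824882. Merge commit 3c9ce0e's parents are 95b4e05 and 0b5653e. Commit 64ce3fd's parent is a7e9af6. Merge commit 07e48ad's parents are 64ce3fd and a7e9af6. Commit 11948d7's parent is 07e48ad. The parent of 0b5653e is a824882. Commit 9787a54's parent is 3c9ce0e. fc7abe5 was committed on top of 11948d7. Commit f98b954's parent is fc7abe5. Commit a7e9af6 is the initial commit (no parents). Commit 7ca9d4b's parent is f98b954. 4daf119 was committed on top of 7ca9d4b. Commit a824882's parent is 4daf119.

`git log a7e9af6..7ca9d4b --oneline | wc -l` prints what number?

6

Reachable from 7ca9d4b: {07e48ad, 11948d7, 64ce3fd, 7ca9d4b, a7e9af6, f98b954, fc7abe5}.
Reachable from a7e9af6: {a7e9af6}.
In 7ca9d4b's history but not a7e9af6's: {07e48ad, 11948d7, 64ce3fd, 7ca9d4b, f98b954, fc7abe5} — 6 commits.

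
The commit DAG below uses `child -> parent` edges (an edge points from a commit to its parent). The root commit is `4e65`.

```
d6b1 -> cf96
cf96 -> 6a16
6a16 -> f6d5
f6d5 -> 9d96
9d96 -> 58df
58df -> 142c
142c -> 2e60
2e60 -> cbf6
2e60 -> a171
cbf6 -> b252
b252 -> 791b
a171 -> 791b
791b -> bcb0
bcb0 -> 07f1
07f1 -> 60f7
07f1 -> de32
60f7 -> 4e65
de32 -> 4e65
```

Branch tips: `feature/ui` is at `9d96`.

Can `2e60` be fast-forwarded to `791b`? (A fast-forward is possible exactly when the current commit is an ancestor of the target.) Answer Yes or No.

A fast-forward from 2e60 to 791b is possible iff 2e60 is an ancestor of 791b.
Ancestors of 791b: {07f1, 4e65, 60f7, 791b, bcb0, de32}.
2e60 is not among them, so fast-forward is not possible.

No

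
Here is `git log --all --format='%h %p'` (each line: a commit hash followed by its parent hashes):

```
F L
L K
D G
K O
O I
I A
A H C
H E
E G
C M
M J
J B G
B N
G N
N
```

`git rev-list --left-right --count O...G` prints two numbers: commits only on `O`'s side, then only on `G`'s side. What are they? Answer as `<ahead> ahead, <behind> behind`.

Reachable from O: {A, B, C, E, G, H, I, J, M, N, O}.
Reachable from G: {G, N}.
Only in O's history (ahead): {A, B, C, E, H, I, J, M, O} — 9.
Only in G's history (behind): {} — 0.

9 ahead, 0 behind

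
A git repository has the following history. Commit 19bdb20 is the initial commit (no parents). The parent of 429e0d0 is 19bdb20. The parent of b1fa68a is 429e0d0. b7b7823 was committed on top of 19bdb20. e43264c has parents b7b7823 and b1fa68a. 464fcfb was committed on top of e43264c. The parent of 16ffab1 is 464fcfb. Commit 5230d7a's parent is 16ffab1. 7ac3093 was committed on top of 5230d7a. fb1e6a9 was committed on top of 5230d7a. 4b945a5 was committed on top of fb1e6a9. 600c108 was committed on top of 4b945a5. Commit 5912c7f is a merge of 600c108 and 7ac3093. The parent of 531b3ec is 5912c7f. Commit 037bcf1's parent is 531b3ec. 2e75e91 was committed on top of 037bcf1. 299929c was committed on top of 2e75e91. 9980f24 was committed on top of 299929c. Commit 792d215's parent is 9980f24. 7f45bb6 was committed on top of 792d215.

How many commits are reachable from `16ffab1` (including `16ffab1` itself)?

Walking parent pointers from 16ffab1: reachable set = {16ffab1, 19bdb20, 429e0d0, 464fcfb, b1fa68a, b7b7823, e43264c}.
That is 7 commits.

7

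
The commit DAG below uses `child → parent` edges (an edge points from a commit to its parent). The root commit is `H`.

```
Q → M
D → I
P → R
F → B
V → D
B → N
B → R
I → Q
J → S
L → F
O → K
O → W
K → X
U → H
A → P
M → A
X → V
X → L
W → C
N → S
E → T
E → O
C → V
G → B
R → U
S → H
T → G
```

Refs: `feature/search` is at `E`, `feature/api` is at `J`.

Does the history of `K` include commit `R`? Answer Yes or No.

Yes

Ancestors of K (commits reachable by following parents): {A, B, D, F, H, I, K, L, M, N, P, Q, R, S, U, V, X}.
R is in that set, so it is an ancestor of K.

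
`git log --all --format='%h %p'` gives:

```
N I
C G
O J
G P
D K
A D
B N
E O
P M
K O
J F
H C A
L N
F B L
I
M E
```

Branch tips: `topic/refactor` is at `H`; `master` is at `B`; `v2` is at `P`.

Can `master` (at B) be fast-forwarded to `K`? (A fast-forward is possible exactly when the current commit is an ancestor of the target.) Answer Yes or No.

Yes

A fast-forward from B to K is possible iff B is an ancestor of K.
Ancestors of K: {B, F, I, J, K, L, N, O}.
B is among them, so fast-forward is possible.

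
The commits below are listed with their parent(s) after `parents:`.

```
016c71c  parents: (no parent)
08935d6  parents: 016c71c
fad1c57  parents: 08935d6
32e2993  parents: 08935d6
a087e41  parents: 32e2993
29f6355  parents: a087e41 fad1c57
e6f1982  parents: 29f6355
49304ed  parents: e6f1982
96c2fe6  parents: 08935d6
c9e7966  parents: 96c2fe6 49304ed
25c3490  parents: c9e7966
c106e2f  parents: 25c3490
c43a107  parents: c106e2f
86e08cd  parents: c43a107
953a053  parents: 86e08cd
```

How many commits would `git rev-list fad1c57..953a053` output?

12

Reachable from 953a053: {016c71c, 08935d6, 25c3490, 29f6355, 32e2993, 49304ed, 86e08cd, 953a053, 96c2fe6, a087e41, c106e2f, c43a107, c9e7966, e6f1982, fad1c57}.
Reachable from fad1c57: {016c71c, 08935d6, fad1c57}.
In 953a053's history but not fad1c57's: {25c3490, 29f6355, 32e2993, 49304ed, 86e08cd, 953a053, 96c2fe6, a087e41, c106e2f, c43a107, c9e7966, e6f1982} — 12 commits.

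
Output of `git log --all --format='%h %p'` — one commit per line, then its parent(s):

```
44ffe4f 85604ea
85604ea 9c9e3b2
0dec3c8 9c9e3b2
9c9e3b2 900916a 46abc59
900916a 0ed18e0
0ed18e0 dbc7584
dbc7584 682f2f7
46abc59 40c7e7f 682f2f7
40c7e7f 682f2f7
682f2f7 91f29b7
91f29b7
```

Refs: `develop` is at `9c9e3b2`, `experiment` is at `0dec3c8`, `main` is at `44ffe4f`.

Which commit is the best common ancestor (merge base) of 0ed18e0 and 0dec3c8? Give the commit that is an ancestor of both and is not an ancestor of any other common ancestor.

0ed18e0

Ancestors of 0ed18e0: {0ed18e0, 682f2f7, 91f29b7, dbc7584}.
Ancestors of 0dec3c8: {0dec3c8, 0ed18e0, 40c7e7f, 46abc59, 682f2f7, 900916a, 91f29b7, 9c9e3b2, dbc7584}.
Common ancestors: {0ed18e0, 682f2f7, 91f29b7, dbc7584}.
Among these, 0ed18e0 is not an ancestor of any other common ancestor — it is the merge base.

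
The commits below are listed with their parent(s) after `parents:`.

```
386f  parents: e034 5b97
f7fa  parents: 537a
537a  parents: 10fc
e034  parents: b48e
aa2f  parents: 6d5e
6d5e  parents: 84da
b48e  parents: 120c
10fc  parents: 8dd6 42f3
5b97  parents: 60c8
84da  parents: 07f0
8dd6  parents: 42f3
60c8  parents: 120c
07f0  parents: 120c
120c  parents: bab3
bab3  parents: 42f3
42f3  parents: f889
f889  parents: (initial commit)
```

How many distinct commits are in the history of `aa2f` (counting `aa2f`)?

Walking parent pointers from aa2f: reachable set = {07f0, 120c, 42f3, 6d5e, 84da, aa2f, bab3, f889}.
That is 8 commits.

8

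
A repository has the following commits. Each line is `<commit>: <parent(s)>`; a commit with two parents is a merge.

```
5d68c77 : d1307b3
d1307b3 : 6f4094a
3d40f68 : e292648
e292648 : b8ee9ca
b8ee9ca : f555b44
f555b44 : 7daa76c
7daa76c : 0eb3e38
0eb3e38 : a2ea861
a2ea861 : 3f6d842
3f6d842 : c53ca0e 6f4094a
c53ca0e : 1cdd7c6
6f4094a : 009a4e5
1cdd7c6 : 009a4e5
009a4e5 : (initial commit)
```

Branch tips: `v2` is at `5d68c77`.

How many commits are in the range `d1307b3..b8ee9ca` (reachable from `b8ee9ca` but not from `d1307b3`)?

Reachable from b8ee9ca: {009a4e5, 0eb3e38, 1cdd7c6, 3f6d842, 6f4094a, 7daa76c, a2ea861, b8ee9ca, c53ca0e, f555b44}.
Reachable from d1307b3: {009a4e5, 6f4094a, d1307b3}.
In b8ee9ca's history but not d1307b3's: {0eb3e38, 1cdd7c6, 3f6d842, 7daa76c, a2ea861, b8ee9ca, c53ca0e, f555b44} — 8 commits.

8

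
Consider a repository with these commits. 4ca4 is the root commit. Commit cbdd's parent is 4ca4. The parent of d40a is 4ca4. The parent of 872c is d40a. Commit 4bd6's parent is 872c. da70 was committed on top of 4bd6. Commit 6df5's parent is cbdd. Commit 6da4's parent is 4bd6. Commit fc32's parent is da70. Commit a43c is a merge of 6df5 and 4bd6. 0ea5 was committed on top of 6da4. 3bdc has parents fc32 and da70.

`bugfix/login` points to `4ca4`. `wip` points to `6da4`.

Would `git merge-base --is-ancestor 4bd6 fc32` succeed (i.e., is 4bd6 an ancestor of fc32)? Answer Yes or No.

Ancestors of fc32 (commits reachable by following parents): {4bd6, 4ca4, 872c, d40a, da70, fc32}.
4bd6 is in that set, so it is an ancestor of fc32.

Yes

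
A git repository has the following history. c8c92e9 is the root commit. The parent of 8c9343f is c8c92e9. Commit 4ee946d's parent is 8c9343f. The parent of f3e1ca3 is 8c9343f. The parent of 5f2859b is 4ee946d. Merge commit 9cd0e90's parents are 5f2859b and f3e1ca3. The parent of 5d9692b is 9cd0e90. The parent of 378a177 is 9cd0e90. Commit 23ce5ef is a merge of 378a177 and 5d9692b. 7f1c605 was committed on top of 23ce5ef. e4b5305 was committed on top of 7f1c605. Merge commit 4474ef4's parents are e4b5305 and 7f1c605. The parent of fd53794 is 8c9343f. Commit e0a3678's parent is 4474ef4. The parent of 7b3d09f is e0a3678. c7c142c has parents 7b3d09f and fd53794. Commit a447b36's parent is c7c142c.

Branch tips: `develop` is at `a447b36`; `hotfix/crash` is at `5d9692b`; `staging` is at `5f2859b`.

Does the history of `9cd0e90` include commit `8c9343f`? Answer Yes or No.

Ancestors of 9cd0e90 (commits reachable by following parents): {4ee946d, 5f2859b, 8c9343f, 9cd0e90, c8c92e9, f3e1ca3}.
8c9343f is in that set, so it is an ancestor of 9cd0e90.

Yes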